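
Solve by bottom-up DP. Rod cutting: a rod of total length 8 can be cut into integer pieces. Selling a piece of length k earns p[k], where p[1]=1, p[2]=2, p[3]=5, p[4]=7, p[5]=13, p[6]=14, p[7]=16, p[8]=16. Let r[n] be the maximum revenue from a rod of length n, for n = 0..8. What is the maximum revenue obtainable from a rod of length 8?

   n    0    1    2    3    4    5    6    7    8
r[n]    0    1    2    5    7   13   14   16   18

18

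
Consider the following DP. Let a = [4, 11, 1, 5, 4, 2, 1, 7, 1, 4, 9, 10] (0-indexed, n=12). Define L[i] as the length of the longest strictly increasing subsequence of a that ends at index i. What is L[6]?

1

   i    0    1    2    3    4    5    6    7    8    9   10   11
a[i]    4   11    1    5    4    2    1    7    1    4    9   10
L[i]    1    2    1    2    2    2    1    3    1    3    4    5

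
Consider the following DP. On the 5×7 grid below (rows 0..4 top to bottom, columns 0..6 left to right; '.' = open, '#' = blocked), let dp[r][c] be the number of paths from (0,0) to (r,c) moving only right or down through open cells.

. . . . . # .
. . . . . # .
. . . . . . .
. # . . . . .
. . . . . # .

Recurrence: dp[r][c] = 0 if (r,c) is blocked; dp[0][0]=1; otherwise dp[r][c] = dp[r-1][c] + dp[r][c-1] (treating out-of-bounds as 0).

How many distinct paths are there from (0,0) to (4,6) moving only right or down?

r\c   0   1   2   3   4   5   6
  0   1   1   1   1   1   0   0
  1   1   2   3   4   5   0   0
  2   1   3   6  10  15  15  15
  3   1   0   6  16  31  46  61
  4   1   1   7  23  54   0  61

61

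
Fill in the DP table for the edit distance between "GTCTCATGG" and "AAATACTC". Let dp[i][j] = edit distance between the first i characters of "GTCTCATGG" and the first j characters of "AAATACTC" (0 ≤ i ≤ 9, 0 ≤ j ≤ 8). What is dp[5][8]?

4

   ''  A  A  A  T  A  C  T  C
''  0  1  2  3  4  5  6  7  8
 G  1  1  2  3  4  5  6  7  8
 T  2  2  2  3  3  4  5  6  7
 C  3  3  3  3  4  4  4  5  6
 T  4  4  4  4  3  4  5  4  5
 C  5  5  5  5  4  4  4  5  4
 A  6  5  5  5  5  4  5  5  5
 T  7  6  6  6  5  5  5  5  6
 G  8  7  7  7  6  6  6  6  6
 G  9  8  8  8  7  7  7  7  7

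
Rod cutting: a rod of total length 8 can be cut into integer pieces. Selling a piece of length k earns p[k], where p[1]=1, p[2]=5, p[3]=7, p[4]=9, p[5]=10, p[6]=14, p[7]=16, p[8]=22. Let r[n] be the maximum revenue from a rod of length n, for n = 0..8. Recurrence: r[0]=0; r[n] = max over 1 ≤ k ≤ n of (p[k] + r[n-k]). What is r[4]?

   n    0    1    2    3    4    5    6    7    8
r[n]    0    1    5    7   10   12   15   17   22

10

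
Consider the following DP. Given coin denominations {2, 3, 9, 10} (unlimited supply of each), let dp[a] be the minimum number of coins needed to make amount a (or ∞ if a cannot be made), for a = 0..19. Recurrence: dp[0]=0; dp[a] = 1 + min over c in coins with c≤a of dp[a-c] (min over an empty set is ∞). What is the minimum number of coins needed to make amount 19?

 a  0  1  2  3  4  5  6  7  8  9 10 11 12 13 14 15 16 17 18 19
dp  0  -  1  1  2  2  2  3  3  1  1  2  2  2  3  3  3  4  2  2
(- denotes ∞ / unreachable)

2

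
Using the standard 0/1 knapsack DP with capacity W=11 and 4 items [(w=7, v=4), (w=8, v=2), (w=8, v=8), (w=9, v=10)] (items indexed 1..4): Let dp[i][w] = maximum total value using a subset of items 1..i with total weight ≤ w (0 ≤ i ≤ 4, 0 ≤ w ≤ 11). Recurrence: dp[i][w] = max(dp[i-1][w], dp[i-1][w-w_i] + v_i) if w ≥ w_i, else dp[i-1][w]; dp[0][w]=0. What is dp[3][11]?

i\w   0   1   2   3   4   5   6   7   8   9  10  11
  0   0   0   0   0   0   0   0   0   0   0   0   0
  1   0   0   0   0   0   0   0   4   4   4   4   4
  2   0   0   0   0   0   0   0   4   4   4   4   4
  3   0   0   0   0   0   0   0   4   8   8   8   8
  4   0   0   0   0   0   0   0   4   8  10  10  10

8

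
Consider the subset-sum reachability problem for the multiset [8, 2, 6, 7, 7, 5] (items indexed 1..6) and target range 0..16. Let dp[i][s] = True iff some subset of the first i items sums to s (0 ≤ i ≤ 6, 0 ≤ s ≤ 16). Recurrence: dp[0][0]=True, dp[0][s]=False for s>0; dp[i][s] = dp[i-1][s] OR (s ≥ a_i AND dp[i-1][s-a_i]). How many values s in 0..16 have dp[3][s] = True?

i\s   0   1   2   3   4   5   6   7   8   9  10  11  12  13  14  15  16
  0   T   F   F   F   F   F   F   F   F   F   F   F   F   F   F   F   F
  1   T   F   F   F   F   F   F   F   T   F   F   F   F   F   F   F   F
  2   T   F   T   F   F   F   F   F   T   F   T   F   F   F   F   F   F
  3   T   F   T   F   F   F   T   F   T   F   T   F   F   F   T   F   T
  4   T   F   T   F   F   F   T   T   T   T   T   F   F   T   T   T   T
  5   T   F   T   F   F   F   T   T   T   T   T   F   F   T   T   T   T
  6   T   F   T   F   F   T   T   T   T   T   T   T   T   T   T   T   T

7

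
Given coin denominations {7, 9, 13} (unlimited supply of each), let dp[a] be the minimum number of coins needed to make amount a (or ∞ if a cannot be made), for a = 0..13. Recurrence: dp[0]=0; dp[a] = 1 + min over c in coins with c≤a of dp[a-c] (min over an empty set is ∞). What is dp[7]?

 a  0  1  2  3  4  5  6  7  8  9 10 11 12 13
dp  0  -  -  -  -  -  -  1  -  1  -  -  -  1
(- denotes ∞ / unreachable)

1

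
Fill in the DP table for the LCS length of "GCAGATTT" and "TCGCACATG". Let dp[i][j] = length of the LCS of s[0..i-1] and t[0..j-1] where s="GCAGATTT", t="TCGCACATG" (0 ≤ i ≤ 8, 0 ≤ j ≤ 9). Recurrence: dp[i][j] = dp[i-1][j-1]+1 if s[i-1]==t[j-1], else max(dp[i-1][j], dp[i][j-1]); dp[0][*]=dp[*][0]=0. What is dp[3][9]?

   ''  T  C  G  C  A  C  A  T  G
''  0  0  0  0  0  0  0  0  0  0
 G  0  0  0  1  1  1  1  1  1  1
 C  0  0  1  1  2  2  2  2  2  2
 A  0  0  1  1  2  3  3  3  3  3
 G  0  0  1  2  2  3  3  3  3  4
 A  0  0  1  2  2  3  3  4  4  4
 T  0  1  1  2  2  3  3  4  5  5
 T  0  1  1  2  2  3  3  4  5  5
 T  0  1  1  2  2  3  3  4  5  5

3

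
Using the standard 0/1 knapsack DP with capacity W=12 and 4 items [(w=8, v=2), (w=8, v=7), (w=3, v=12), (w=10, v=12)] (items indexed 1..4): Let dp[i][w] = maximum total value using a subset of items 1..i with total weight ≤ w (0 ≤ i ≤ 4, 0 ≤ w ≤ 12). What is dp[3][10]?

12

i\w   0   1   2   3   4   5   6   7   8   9  10  11  12
  0   0   0   0   0   0   0   0   0   0   0   0   0   0
  1   0   0   0   0   0   0   0   0   2   2   2   2   2
  2   0   0   0   0   0   0   0   0   7   7   7   7   7
  3   0   0   0  12  12  12  12  12  12  12  12  19  19
  4   0   0   0  12  12  12  12  12  12  12  12  19  19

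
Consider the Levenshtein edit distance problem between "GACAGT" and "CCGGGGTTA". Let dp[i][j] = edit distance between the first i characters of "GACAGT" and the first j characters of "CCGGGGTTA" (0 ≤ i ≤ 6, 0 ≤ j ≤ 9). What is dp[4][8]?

7

   ''  C  C  G  G  G  G  T  T  A
''  0  1  2  3  4  5  6  7  8  9
 G  1  1  2  2  3  4  5  6  7  8
 A  2  2  2  3  3  4  5  6  7  7
 C  3  2  2  3  4  4  5  6  7  8
 A  4  3  3  3  4  5  5  6  7  7
 G  5  4  4  3  3  4  5  6  7  8
 T  6  5  5  4  4  4  5  5  6  7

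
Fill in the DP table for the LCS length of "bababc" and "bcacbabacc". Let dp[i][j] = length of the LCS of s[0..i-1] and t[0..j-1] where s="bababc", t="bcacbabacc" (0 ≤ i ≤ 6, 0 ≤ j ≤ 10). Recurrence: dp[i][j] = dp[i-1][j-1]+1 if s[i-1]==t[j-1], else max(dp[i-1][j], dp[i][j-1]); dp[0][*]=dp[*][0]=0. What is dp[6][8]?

5

   ''  b  c  a  c  b  a  b  a  c  c
''  0  0  0  0  0  0  0  0  0  0  0
 b  0  1  1  1  1  1  1  1  1  1  1
 a  0  1  1  2  2  2  2  2  2  2  2
 b  0  1  1  2  2  3  3  3  3  3  3
 a  0  1  1  2  2  3  4  4  4  4  4
 b  0  1  1  2  2  3  4  5  5  5  5
 c  0  1  2  2  3  3  4  5  5  6  6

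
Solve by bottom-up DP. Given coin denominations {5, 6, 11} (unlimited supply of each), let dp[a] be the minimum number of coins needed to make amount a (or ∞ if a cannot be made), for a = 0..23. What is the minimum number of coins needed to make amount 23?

 a  0  1  2  3  4  5  6  7  8  9 10 11 12 13 14 15 16 17 18 19 20 21 22 23
dp  0  -  -  -  -  1  1  -  -  -  2  1  2  -  -  3  2  2  3  -  4  3  2  3
(- denotes ∞ / unreachable)

3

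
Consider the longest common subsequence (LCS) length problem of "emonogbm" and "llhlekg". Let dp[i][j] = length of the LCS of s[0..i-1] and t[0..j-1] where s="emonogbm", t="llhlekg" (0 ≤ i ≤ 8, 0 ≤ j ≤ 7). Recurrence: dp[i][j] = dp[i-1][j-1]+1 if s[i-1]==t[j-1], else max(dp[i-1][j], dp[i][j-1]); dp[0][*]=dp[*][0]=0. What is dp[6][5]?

1

   ''  l  l  h  l  e  k  g
''  0  0  0  0  0  0  0  0
 e  0  0  0  0  0  1  1  1
 m  0  0  0  0  0  1  1  1
 o  0  0  0  0  0  1  1  1
 n  0  0  0  0  0  1  1  1
 o  0  0  0  0  0  1  1  1
 g  0  0  0  0  0  1  1  2
 b  0  0  0  0  0  1  1  2
 m  0  0  0  0  0  1  1  2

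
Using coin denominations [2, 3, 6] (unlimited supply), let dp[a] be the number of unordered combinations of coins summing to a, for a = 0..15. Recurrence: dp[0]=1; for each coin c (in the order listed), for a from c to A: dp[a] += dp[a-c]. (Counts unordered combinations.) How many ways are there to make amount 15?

6

after  coin     0     1     2     3     4     5     6     7     8     9    10    11    12    13    14    15
          2     1     0     1     0     1     0     1     0     1     0     1     0     1     0     1     0
          3     1     0     1     1     1     1     2     1     2     2     2     2     3     2     3     3
          6     1     0     1     1     1     1     3     1     3     3     3     3     6     3     6     6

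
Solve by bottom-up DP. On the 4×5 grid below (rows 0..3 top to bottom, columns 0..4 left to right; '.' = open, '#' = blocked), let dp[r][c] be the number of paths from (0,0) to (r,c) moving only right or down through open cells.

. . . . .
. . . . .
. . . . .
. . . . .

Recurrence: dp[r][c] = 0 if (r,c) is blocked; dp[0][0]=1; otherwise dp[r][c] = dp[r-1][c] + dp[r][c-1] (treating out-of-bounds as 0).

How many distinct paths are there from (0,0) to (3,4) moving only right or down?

r\c   0   1   2   3   4
  0   1   1   1   1   1
  1   1   2   3   4   5
  2   1   3   6  10  15
  3   1   4  10  20  35

35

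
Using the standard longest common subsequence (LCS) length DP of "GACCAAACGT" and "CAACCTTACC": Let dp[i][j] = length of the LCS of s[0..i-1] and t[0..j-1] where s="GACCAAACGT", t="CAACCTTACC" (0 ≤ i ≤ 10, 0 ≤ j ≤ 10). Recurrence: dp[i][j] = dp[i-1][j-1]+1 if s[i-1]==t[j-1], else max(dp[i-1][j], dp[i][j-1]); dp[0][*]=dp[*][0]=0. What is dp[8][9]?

5

   ''  C  A  A  C  C  T  T  A  C  C
''  0  0  0  0  0  0  0  0  0  0  0
 G  0  0  0  0  0  0  0  0  0  0  0
 A  0  0  1  1  1  1  1  1  1  1  1
 C  0  1  1  1  2  2  2  2  2  2  2
 C  0  1  1  1  2  3  3  3  3  3  3
 A  0  1  2  2  2  3  3  3  4  4  4
 A  0  1  2  3  3  3  3  3  4  4  4
 A  0  1  2  3  3  3  3  3  4  4  4
 C  0  1  2  3  4  4  4  4  4  5  5
 G  0  1  2  3  4  4  4  4  4  5  5
 T  0  1  2  3  4  4  5  5  5  5  5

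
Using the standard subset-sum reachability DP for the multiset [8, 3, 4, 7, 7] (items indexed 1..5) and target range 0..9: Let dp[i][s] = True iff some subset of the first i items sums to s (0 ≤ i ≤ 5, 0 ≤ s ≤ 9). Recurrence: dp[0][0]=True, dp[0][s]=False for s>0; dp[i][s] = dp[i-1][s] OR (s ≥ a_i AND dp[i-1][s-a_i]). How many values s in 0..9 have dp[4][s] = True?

i\s   0   1   2   3   4   5   6   7   8   9
  0   T   F   F   F   F   F   F   F   F   F
  1   T   F   F   F   F   F   F   F   T   F
  2   T   F   F   T   F   F   F   F   T   F
  3   T   F   F   T   T   F   F   T   T   F
  4   T   F   F   T   T   F   F   T   T   F
  5   T   F   F   T   T   F   F   T   T   F

5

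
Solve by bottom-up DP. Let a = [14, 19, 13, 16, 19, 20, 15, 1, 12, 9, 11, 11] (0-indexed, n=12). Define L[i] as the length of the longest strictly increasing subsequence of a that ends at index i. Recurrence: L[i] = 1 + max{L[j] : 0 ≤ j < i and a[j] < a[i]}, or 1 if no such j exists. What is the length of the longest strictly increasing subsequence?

   i    0    1    2    3    4    5    6    7    8    9   10   11
a[i]   14   19   13   16   19   20   15    1   12    9   11   11
L[i]    1    2    1    2    3    4    2    1    2    2    3    3

4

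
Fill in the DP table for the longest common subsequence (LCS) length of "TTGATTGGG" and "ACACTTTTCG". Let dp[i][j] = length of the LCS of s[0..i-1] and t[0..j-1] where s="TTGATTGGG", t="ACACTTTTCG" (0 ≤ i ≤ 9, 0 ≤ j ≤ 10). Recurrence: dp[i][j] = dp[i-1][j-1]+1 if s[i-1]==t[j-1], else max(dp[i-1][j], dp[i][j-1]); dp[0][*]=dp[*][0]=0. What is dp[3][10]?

   ''  A  C  A  C  T  T  T  T  C  G
''  0  0  0  0  0  0  0  0  0  0  0
 T  0  0  0  0  0  1  1  1  1  1  1
 T  0  0  0  0  0  1  2  2  2  2  2
 G  0  0  0  0  0  1  2  2  2  2  3
 A  0  1  1  1  1  1  2  2  2  2  3
 T  0  1  1  1  1  2  2  3  3  3  3
 T  0  1  1  1  1  2  3  3  4  4  4
 G  0  1  1  1  1  2  3  3  4  4  5
 G  0  1  1  1  1  2  3  3  4  4  5
 G  0  1  1  1  1  2  3  3  4  4  5

3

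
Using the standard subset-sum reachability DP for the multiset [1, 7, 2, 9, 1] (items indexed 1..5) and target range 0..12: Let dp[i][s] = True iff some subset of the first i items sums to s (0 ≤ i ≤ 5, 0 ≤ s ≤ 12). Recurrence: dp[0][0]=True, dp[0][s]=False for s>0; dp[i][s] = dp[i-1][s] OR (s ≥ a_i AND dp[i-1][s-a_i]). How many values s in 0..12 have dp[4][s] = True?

10

i\s   0   1   2   3   4   5   6   7   8   9  10  11  12
  0   T   F   F   F   F   F   F   F   F   F   F   F   F
  1   T   T   F   F   F   F   F   F   F   F   F   F   F
  2   T   T   F   F   F   F   F   T   T   F   F   F   F
  3   T   T   T   T   F   F   F   T   T   T   T   F   F
  4   T   T   T   T   F   F   F   T   T   T   T   T   T
  5   T   T   T   T   T   F   F   T   T   T   T   T   T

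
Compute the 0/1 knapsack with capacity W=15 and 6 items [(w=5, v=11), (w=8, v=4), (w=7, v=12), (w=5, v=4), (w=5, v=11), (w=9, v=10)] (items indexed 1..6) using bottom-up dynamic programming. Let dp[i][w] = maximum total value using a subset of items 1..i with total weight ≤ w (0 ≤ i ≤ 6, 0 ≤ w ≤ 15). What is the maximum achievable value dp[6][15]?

26

i\w   0   1   2   3   4   5   6   7   8   9  10  11  12  13  14  15
  0   0   0   0   0   0   0   0   0   0   0   0   0   0   0   0   0
  1   0   0   0   0   0  11  11  11  11  11  11  11  11  11  11  11
  2   0   0   0   0   0  11  11  11  11  11  11  11  11  15  15  15
  3   0   0   0   0   0  11  11  12  12  12  12  12  23  23  23  23
  4   0   0   0   0   0  11  11  12  12  12  15  15  23  23  23  23
  5   0   0   0   0   0  11  11  12  12  12  22  22  23  23  23  26
  6   0   0   0   0   0  11  11  12  12  12  22  22  23  23  23  26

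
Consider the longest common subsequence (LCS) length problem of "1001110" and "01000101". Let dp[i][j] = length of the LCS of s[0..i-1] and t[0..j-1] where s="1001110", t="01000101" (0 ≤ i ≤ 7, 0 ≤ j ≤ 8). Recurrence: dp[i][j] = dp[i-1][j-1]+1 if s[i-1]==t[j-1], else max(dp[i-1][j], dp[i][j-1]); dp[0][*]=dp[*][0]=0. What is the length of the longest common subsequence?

5

   ''  0  1  0  0  0  1  0  1
''  0  0  0  0  0  0  0  0  0
 1  0  0  1  1  1  1  1  1  1
 0  0  1  1  2  2  2  2  2  2
 0  0  1  1  2  3  3  3  3  3
 1  0  1  2  2  3  3  4  4  4
 1  0  1  2  2  3  3  4  4  5
 1  0  1  2  2  3  3  4  4  5
 0  0  1  2  3  3  4  4  5  5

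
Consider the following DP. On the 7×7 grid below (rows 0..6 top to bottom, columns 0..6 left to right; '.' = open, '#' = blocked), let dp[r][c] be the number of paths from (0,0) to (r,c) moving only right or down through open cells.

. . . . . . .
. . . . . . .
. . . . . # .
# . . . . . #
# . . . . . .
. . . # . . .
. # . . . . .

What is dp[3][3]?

r\c   0   1   2   3   4   5   6
  0   1   1   1   1   1   1   1
  1   1   2   3   4   5   6   7
  2   1   3   6  10  15   0   7
  3   0   3   9  19  34  34   0
  4   0   3  12  31  65  99  99
  5   0   3  15   0  65 164 263
  6   0   0  15  15  80 244 507

19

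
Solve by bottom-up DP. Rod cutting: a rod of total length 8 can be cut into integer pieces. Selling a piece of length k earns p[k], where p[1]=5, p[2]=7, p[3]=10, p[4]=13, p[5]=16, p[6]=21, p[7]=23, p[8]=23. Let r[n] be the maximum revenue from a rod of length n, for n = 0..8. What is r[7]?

35

   n    0    1    2    3    4    5    6    7    8
r[n]    0    5   10   15   20   25   30   35   40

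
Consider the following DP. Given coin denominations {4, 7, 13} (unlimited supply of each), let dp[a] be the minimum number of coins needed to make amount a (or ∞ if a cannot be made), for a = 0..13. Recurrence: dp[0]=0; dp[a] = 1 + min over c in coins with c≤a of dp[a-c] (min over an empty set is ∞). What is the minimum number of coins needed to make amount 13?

 a  0  1  2  3  4  5  6  7  8  9 10 11 12 13
dp  0  -  -  -  1  -  -  1  2  -  -  2  3  1
(- denotes ∞ / unreachable)

1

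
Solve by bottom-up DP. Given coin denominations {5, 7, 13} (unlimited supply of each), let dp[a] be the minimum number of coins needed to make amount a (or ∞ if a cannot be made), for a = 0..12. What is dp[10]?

 a  0  1  2  3  4  5  6  7  8  9 10 11 12
dp  0  -  -  -  -  1  -  1  -  -  2  -  2
(- denotes ∞ / unreachable)

2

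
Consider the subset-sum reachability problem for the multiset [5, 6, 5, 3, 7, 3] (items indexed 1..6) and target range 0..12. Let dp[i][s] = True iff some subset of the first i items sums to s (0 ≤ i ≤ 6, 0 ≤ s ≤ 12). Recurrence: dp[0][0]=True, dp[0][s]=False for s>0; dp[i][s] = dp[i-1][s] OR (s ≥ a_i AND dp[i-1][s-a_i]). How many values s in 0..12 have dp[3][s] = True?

i\s   0   1   2   3   4   5   6   7   8   9  10  11  12
  0   T   F   F   F   F   F   F   F   F   F   F   F   F
  1   T   F   F   F   F   T   F   F   F   F   F   F   F
  2   T   F   F   F   F   T   T   F   F   F   F   T   F
  3   T   F   F   F   F   T   T   F   F   F   T   T   F
  4   T   F   F   T   F   T   T   F   T   T   T   T   F
  5   T   F   F   T   F   T   T   T   T   T   T   T   T
  6   T   F   F   T   F   T   T   T   T   T   T   T   T

5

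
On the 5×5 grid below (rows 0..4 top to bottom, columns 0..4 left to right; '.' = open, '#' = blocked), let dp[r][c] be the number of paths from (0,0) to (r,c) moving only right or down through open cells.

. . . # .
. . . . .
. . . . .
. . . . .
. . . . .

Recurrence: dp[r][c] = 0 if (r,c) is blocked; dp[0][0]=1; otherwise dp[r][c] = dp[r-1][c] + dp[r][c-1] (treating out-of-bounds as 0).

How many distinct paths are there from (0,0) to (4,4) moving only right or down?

r\c   0   1   2   3   4
  0   1   1   1   0   0
  1   1   2   3   3   3
  2   1   3   6   9  12
  3   1   4  10  19  31
  4   1   5  15  34  65

65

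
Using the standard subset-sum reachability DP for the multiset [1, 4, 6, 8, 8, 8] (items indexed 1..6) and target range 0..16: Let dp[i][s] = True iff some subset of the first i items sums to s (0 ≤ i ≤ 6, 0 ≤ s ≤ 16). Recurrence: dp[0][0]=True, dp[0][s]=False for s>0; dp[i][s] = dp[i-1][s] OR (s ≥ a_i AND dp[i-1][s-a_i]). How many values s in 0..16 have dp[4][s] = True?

14

i\s   0   1   2   3   4   5   6   7   8   9  10  11  12  13  14  15  16
  0   T   F   F   F   F   F   F   F   F   F   F   F   F   F   F   F   F
  1   T   T   F   F   F   F   F   F   F   F   F   F   F   F   F   F   F
  2   T   T   F   F   T   T   F   F   F   F   F   F   F   F   F   F   F
  3   T   T   F   F   T   T   T   T   F   F   T   T   F   F   F   F   F
  4   T   T   F   F   T   T   T   T   T   T   T   T   T   T   T   T   F
  5   T   T   F   F   T   T   T   T   T   T   T   T   T   T   T   T   T
  6   T   T   F   F   T   T   T   T   T   T   T   T   T   T   T   T   T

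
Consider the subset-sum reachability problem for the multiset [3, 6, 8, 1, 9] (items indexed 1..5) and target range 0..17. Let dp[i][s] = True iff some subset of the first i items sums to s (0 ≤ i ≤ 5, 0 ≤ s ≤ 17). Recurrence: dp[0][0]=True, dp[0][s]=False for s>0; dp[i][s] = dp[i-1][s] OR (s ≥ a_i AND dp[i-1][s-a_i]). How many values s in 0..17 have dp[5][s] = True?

i\s   0   1   2   3   4   5   6   7   8   9  10  11  12  13  14  15  16  17
  0   T   F   F   F   F   F   F   F   F   F   F   F   F   F   F   F   F   F
  1   T   F   F   T   F   F   F   F   F   F   F   F   F   F   F   F   F   F
  2   T   F   F   T   F   F   T   F   F   T   F   F   F   F   F   F   F   F
  3   T   F   F   T   F   F   T   F   T   T   F   T   F   F   T   F   F   T
  4   T   T   F   T   T   F   T   T   T   T   T   T   T   F   T   T   F   T
  5   T   T   F   T   T   F   T   T   T   T   T   T   T   T   T   T   T   T

16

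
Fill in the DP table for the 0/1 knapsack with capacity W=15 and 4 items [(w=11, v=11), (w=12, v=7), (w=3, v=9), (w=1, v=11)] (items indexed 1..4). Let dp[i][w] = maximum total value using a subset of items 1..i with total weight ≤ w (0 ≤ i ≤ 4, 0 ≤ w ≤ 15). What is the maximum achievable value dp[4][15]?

31

i\w   0   1   2   3   4   5   6   7   8   9  10  11  12  13  14  15
  0   0   0   0   0   0   0   0   0   0   0   0   0   0   0   0   0
  1   0   0   0   0   0   0   0   0   0   0   0  11  11  11  11  11
  2   0   0   0   0   0   0   0   0   0   0   0  11  11  11  11  11
  3   0   0   0   9   9   9   9   9   9   9   9  11  11  11  20  20
  4   0  11  11  11  20  20  20  20  20  20  20  20  22  22  22  31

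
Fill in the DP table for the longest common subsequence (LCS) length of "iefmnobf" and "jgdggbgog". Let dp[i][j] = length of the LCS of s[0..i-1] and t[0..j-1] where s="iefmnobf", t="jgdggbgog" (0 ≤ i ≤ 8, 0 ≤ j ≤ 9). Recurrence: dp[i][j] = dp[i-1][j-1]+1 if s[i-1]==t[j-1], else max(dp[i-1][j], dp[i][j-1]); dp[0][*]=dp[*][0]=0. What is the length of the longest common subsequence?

   ''  j  g  d  g  g  b  g  o  g
''  0  0  0  0  0  0  0  0  0  0
 i  0  0  0  0  0  0  0  0  0  0
 e  0  0  0  0  0  0  0  0  0  0
 f  0  0  0  0  0  0  0  0  0  0
 m  0  0  0  0  0  0  0  0  0  0
 n  0  0  0  0  0  0  0  0  0  0
 o  0  0  0  0  0  0  0  0  1  1
 b  0  0  0  0  0  0  1  1  1  1
 f  0  0  0  0  0  0  1  1  1  1

1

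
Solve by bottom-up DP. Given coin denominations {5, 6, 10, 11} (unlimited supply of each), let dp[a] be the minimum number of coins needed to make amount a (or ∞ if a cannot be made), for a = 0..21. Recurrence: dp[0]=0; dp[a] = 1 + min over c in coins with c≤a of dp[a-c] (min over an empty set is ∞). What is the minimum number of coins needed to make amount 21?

2

 a  0  1  2  3  4  5  6  7  8  9 10 11 12 13 14 15 16 17 18 19 20 21
dp  0  -  -  -  -  1  1  -  -  -  1  1  2  -  -  2  2  2  3  -  2  2
(- denotes ∞ / unreachable)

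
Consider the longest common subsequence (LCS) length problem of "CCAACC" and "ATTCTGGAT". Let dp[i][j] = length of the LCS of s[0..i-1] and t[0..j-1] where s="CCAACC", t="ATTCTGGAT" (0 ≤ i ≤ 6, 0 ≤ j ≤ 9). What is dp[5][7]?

2

   ''  A  T  T  C  T  G  G  A  T
''  0  0  0  0  0  0  0  0  0  0
 C  0  0  0  0  1  1  1  1  1  1
 C  0  0  0  0  1  1  1  1  1  1
 A  0  1  1  1  1  1  1  1  2  2
 A  0  1  1  1  1  1  1  1  2  2
 C  0  1  1  1  2  2  2  2  2  2
 C  0  1  1  1  2  2  2  2  2  2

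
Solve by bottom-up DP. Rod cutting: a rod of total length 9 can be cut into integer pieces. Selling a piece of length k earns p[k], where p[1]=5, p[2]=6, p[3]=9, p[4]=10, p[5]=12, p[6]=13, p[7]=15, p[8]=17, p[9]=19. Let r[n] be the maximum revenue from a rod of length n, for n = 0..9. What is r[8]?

   n    0    1    2    3    4    5    6    7    8    9
r[n]    0    5   10   15   20   25   30   35   40   45

40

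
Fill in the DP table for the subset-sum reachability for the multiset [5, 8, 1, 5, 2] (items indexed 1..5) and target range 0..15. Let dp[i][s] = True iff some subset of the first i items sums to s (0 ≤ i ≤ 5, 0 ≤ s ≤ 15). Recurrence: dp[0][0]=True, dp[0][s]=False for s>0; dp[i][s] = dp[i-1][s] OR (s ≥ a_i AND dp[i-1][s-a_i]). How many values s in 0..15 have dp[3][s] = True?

i\s   0   1   2   3   4   5   6   7   8   9  10  11  12  13  14  15
  0   T   F   F   F   F   F   F   F   F   F   F   F   F   F   F   F
  1   T   F   F   F   F   T   F   F   F   F   F   F   F   F   F   F
  2   T   F   F   F   F   T   F   F   T   F   F   F   F   T   F   F
  3   T   T   F   F   F   T   T   F   T   T   F   F   F   T   T   F
  4   T   T   F   F   F   T   T   F   T   T   T   T   F   T   T   F
  5   T   T   T   T   F   T   T   T   T   T   T   T   T   T   T   T

8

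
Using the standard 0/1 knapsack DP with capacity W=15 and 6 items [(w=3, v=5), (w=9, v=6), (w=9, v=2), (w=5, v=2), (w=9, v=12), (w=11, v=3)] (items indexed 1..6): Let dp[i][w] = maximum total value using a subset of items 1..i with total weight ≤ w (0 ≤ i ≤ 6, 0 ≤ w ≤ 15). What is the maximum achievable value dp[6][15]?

i\w   0   1   2   3   4   5   6   7   8   9  10  11  12  13  14  15
  0   0   0   0   0   0   0   0   0   0   0   0   0   0   0   0   0
  1   0   0   0   5   5   5   5   5   5   5   5   5   5   5   5   5
  2   0   0   0   5   5   5   5   5   5   6   6   6  11  11  11  11
  3   0   0   0   5   5   5   5   5   5   6   6   6  11  11  11  11
  4   0   0   0   5   5   5   5   5   7   7   7   7  11  11  11  11
  5   0   0   0   5   5   5   5   5   7  12  12  12  17  17  17  17
  6   0   0   0   5   5   5   5   5   7  12  12  12  17  17  17  17

17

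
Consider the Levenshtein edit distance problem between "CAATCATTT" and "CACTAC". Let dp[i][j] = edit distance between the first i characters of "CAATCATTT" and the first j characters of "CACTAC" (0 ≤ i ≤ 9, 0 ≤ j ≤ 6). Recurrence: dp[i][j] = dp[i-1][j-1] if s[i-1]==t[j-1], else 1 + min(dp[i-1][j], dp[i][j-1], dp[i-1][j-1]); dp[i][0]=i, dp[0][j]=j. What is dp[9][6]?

5

   ''  C  A  C  T  A  C
''  0  1  2  3  4  5  6
 C  1  0  1  2  3  4  5
 A  2  1  0  1  2  3  4
 A  3  2  1  1  2  2  3
 T  4  3  2  2  1  2  3
 C  5  4  3  2  2  2  2
 A  6  5  4  3  3  2  3
 T  7  6  5  4  3  3  3
 T  8  7  6  5  4  4  4
 T  9  8  7  6  5  5  5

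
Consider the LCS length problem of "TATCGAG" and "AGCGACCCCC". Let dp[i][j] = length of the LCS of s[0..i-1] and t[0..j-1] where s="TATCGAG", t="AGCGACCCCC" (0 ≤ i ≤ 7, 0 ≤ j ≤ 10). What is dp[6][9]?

4

   ''  A  G  C  G  A  C  C  C  C  C
''  0  0  0  0  0  0  0  0  0  0  0
 T  0  0  0  0  0  0  0  0  0  0  0
 A  0  1  1  1  1  1  1  1  1  1  1
 T  0  1  1  1  1  1  1  1  1  1  1
 C  0  1  1  2  2  2  2  2  2  2  2
 G  0  1  2  2  3  3  3  3  3  3  3
 A  0  1  2  2  3  4  4  4  4  4  4
 G  0  1  2  2  3  4  4  4  4  4  4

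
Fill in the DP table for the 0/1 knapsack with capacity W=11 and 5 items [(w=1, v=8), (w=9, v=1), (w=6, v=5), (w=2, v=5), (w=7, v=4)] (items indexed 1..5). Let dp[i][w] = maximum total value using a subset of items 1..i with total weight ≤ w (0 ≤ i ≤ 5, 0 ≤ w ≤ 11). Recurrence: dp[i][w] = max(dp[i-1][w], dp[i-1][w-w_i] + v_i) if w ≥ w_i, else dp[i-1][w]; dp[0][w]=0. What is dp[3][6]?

8

i\w   0   1   2   3   4   5   6   7   8   9  10  11
  0   0   0   0   0   0   0   0   0   0   0   0   0
  1   0   8   8   8   8   8   8   8   8   8   8   8
  2   0   8   8   8   8   8   8   8   8   8   9   9
  3   0   8   8   8   8   8   8  13  13  13  13  13
  4   0   8   8  13  13  13  13  13  13  18  18  18
  5   0   8   8  13  13  13  13  13  13  18  18  18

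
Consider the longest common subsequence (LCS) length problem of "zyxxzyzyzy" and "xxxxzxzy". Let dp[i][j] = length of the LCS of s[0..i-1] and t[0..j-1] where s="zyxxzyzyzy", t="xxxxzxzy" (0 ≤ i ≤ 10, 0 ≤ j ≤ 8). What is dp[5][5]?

3

   ''  x  x  x  x  z  x  z  y
''  0  0  0  0  0  0  0  0  0
 z  0  0  0  0  0  1  1  1  1
 y  0  0  0  0  0  1  1  1  2
 x  0  1  1  1  1  1  2  2  2
 x  0  1  2  2  2  2  2  2  2
 z  0  1  2  2  2  3  3  3  3
 y  0  1  2  2  2  3  3  3  4
 z  0  1  2  2  2  3  3  4  4
 y  0  1  2  2  2  3  3  4  5
 z  0  1  2  2  2  3  3  4  5
 y  0  1  2  2  2  3  3  4  5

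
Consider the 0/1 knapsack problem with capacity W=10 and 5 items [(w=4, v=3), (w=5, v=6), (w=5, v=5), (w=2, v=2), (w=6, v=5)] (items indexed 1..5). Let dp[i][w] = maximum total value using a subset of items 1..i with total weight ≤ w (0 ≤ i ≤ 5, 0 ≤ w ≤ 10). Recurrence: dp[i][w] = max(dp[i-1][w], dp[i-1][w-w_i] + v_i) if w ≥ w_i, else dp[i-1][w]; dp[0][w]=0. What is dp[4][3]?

i\w   0   1   2   3   4   5   6   7   8   9  10
  0   0   0   0   0   0   0   0   0   0   0   0
  1   0   0   0   0   3   3   3   3   3   3   3
  2   0   0   0   0   3   6   6   6   6   9   9
  3   0   0   0   0   3   6   6   6   6   9  11
  4   0   0   2   2   3   6   6   8   8   9  11
  5   0   0   2   2   3   6   6   8   8   9  11

2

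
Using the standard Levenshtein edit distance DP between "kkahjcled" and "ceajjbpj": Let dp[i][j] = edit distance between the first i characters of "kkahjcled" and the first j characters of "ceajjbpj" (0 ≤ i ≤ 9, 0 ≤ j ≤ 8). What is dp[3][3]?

   ''  c  e  a  j  j  b  p  j
''  0  1  2  3  4  5  6  7  8
 k  1  1  2  3  4  5  6  7  8
 k  2  2  2  3  4  5  6  7  8
 a  3  3  3  2  3  4  5  6  7
 h  4  4  4  3  3  4  5  6  7
 j  5  5  5  4  3  3  4  5  6
 c  6  5  6  5  4  4  4  5  6
 l  7  6  6  6  5  5  5  5  6
 e  8  7  6  7  6  6  6  6  6
 d  9  8  7  7  7  7  7  7  7

2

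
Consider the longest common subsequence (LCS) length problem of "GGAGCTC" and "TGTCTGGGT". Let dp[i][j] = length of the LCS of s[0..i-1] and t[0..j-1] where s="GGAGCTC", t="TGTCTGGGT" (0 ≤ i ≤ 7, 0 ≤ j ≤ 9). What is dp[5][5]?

2

   ''  T  G  T  C  T  G  G  G  T
''  0  0  0  0  0  0  0  0  0  0
 G  0  0  1  1  1  1  1  1  1  1
 G  0  0  1  1  1  1  2  2  2  2
 A  0  0  1  1  1  1  2  2  2  2
 G  0  0  1  1  1  1  2  3  3  3
 C  0  0  1  1  2  2  2  3  3  3
 T  0  1  1  2  2  3  3  3  3  4
 C  0  1  1  2  3  3  3  3  3  4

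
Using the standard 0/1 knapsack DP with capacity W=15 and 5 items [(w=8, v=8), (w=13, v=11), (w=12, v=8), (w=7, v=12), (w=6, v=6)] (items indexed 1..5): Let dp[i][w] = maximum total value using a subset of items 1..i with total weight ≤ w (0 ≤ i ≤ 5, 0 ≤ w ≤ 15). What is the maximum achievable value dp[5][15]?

i\w   0   1   2   3   4   5   6   7   8   9  10  11  12  13  14  15
  0   0   0   0   0   0   0   0   0   0   0   0   0   0   0   0   0
  1   0   0   0   0   0   0   0   0   8   8   8   8   8   8   8   8
  2   0   0   0   0   0   0   0   0   8   8   8   8   8  11  11  11
  3   0   0   0   0   0   0   0   0   8   8   8   8   8  11  11  11
  4   0   0   0   0   0   0   0  12  12  12  12  12  12  12  12  20
  5   0   0   0   0   0   0   6  12  12  12  12  12  12  18  18  20

20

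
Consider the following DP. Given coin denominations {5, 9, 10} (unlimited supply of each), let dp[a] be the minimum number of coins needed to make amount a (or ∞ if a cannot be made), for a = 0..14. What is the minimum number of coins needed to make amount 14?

 a  0  1  2  3  4  5  6  7  8  9 10 11 12 13 14
dp  0  -  -  -  -  1  -  -  -  1  1  -  -  -  2
(- denotes ∞ / unreachable)

2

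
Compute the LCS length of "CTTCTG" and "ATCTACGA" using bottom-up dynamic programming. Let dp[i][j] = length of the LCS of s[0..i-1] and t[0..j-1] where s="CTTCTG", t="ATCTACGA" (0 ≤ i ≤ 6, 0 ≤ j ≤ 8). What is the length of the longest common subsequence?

   ''  A  T  C  T  A  C  G  A
''  0  0  0  0  0  0  0  0  0
 C  0  0  0  1  1  1  1  1  1
 T  0  0  1  1  2  2  2  2  2
 T  0  0  1  1  2  2  2  2  2
 C  0  0  1  2  2  2  3  3  3
 T  0  0  1  2  3  3  3  3  3
 G  0  0  1  2  3  3  3  4  4

4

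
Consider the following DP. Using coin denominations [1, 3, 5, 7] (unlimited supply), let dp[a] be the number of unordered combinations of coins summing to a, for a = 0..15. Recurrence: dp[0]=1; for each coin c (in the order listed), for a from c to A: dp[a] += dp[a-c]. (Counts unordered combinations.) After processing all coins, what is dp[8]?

after  coin     0     1     2     3     4     5     6     7     8     9    10    11    12    13    14    15
          1     1     1     1     1     1     1     1     1     1     1     1     1     1     1     1     1
          3     1     1     1     2     2     2     3     3     3     4     4     4     5     5     5     6
          5     1     1     1     2     2     3     4     4     5     6     7     8     9    10    11    13
          7     1     1     1     2     2     3     4     5     6     7     9    10    12    14    16    19

6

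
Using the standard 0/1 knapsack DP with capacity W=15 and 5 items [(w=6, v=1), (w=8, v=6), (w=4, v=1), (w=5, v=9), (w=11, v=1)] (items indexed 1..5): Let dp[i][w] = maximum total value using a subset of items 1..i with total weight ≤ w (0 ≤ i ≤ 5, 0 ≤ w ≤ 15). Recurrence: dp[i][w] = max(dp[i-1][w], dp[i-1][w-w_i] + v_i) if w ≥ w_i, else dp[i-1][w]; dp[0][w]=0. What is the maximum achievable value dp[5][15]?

i\w   0   1   2   3   4   5   6   7   8   9  10  11  12  13  14  15
  0   0   0   0   0   0   0   0   0   0   0   0   0   0   0   0   0
  1   0   0   0   0   0   0   1   1   1   1   1   1   1   1   1   1
  2   0   0   0   0   0   0   1   1   6   6   6   6   6   6   7   7
  3   0   0   0   0   1   1   1   1   6   6   6   6   7   7   7   7
  4   0   0   0   0   1   9   9   9   9  10  10  10  10  15  15  15
  5   0   0   0   0   1   9   9   9   9  10  10  10  10  15  15  15

15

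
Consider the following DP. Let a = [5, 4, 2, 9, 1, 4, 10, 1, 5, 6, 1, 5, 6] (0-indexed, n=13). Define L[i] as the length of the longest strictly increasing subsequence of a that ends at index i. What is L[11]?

   i    0    1    2    3    4    5    6    7    8    9   10   11   12
a[i]    5    4    2    9    1    4   10    1    5    6    1    5    6
L[i]    1    1    1    2    1    2    3    1    3    4    1    3    4

3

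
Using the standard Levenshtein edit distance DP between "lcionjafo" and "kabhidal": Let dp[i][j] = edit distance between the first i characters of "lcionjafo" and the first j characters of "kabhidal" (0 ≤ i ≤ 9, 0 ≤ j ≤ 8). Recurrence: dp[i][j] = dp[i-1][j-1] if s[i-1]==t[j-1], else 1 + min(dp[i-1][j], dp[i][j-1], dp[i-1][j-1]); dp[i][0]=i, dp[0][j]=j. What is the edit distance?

8

   ''  k  a  b  h  i  d  a  l
''  0  1  2  3  4  5  6  7  8
 l  1  1  2  3  4  5  6  7  7
 c  2  2  2  3  4  5  6  7  8
 i  3  3  3  3  4  4  5  6  7
 o  4  4  4  4  4  5  5  6  7
 n  5  5  5  5  5  5  6  6  7
 j  6  6  6  6  6  6  6  7  7
 a  7  7  6  7  7  7  7  6  7
 f  8  8  7  7  8  8  8  7  7
 o  9  9  8  8  8  9  9  8  8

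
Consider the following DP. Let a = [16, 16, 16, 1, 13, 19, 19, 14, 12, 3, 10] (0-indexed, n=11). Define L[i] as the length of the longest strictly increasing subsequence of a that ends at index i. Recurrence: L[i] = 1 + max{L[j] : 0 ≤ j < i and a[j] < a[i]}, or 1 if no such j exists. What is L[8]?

2

   i    0    1    2    3    4    5    6    7    8    9   10
a[i]   16   16   16    1   13   19   19   14   12    3   10
L[i]    1    1    1    1    2    3    3    3    2    2    3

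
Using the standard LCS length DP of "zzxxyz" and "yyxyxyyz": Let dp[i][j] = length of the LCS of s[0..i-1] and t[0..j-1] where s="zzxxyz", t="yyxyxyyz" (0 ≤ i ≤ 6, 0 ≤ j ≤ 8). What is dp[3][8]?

1

   ''  y  y  x  y  x  y  y  z
''  0  0  0  0  0  0  0  0  0
 z  0  0  0  0  0  0  0  0  1
 z  0  0  0  0  0  0  0  0  1
 x  0  0  0  1  1  1  1  1  1
 x  0  0  0  1  1  2  2  2  2
 y  0  1  1  1  2  2  3  3  3
 z  0  1  1  1  2  2  3  3  4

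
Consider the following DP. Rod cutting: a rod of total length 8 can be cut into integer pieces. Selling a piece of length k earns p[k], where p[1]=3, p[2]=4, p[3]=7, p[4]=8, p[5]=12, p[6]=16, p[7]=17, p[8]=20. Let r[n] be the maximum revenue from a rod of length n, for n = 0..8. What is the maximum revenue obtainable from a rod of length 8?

   n    0    1    2    3    4    5    6    7    8
r[n]    0    3    6    9   12   15   18   21   24

24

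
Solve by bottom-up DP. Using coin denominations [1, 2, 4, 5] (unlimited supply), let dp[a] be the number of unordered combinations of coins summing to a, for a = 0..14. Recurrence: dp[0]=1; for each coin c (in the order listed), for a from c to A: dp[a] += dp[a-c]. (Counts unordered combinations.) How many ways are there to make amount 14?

33

after  coin     0     1     2     3     4     5     6     7     8     9    10    11    12    13    14
          1     1     1     1     1     1     1     1     1     1     1     1     1     1     1     1
          2     1     1     2     2     3     3     4     4     5     5     6     6     7     7     8
          4     1     1     2     2     4     4     6     6     9     9    12    12    16    16    20
          5     1     1     2     2     4     5     7     8    11    13    17    19    24    27    33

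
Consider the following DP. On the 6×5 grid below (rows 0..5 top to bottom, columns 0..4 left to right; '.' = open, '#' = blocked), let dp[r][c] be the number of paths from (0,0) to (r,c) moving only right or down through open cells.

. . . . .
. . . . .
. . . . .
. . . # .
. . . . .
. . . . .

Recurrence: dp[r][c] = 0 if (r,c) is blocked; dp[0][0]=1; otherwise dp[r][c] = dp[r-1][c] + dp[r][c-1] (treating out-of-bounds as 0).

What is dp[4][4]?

r\c   0   1   2   3   4
  0   1   1   1   1   1
  1   1   2   3   4   5
  2   1   3   6  10  15
  3   1   4  10   0  15
  4   1   5  15  15  30
  5   1   6  21  36  66

30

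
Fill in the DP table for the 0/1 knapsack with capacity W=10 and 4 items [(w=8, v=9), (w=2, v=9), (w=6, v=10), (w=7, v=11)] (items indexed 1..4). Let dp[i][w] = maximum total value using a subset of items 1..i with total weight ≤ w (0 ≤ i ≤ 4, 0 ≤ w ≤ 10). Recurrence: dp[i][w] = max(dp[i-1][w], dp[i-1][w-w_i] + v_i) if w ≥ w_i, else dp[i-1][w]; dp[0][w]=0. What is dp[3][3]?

9

i\w   0   1   2   3   4   5   6   7   8   9  10
  0   0   0   0   0   0   0   0   0   0   0   0
  1   0   0   0   0   0   0   0   0   9   9   9
  2   0   0   9   9   9   9   9   9   9   9  18
  3   0   0   9   9   9   9  10  10  19  19  19
  4   0   0   9   9   9   9  10  11  19  20  20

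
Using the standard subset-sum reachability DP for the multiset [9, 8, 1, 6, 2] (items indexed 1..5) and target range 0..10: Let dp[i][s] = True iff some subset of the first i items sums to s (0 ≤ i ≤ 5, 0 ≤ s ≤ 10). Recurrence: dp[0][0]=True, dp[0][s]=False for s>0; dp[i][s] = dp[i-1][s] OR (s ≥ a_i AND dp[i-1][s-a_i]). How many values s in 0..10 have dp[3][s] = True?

i\s   0   1   2   3   4   5   6   7   8   9  10
  0   T   F   F   F   F   F   F   F   F   F   F
  1   T   F   F   F   F   F   F   F   F   T   F
  2   T   F   F   F   F   F   F   F   T   T   F
  3   T   T   F   F   F   F   F   F   T   T   T
  4   T   T   F   F   F   F   T   T   T   T   T
  5   T   T   T   T   F   F   T   T   T   T   T

5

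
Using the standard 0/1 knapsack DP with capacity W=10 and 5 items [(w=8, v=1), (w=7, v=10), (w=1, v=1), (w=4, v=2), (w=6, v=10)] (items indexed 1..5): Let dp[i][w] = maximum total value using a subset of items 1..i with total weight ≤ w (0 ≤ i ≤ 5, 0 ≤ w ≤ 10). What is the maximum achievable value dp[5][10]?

12

i\w   0   1   2   3   4   5   6   7   8   9  10
  0   0   0   0   0   0   0   0   0   0   0   0
  1   0   0   0   0   0   0   0   0   1   1   1
  2   0   0   0   0   0   0   0  10  10  10  10
  3   0   1   1   1   1   1   1  10  11  11  11
  4   0   1   1   1   2   3   3  10  11  11  11
  5   0   1   1   1   2   3  10  11  11  11  12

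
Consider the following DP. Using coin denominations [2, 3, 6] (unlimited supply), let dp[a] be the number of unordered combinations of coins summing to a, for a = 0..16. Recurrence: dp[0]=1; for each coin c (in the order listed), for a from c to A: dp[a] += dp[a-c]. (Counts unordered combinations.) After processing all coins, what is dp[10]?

after  coin     0     1     2     3     4     5     6     7     8     9    10    11    12    13    14    15    16
          2     1     0     1     0     1     0     1     0     1     0     1     0     1     0     1     0     1
          3     1     0     1     1     1     1     2     1     2     2     2     2     3     2     3     3     3
          6     1     0     1     1     1     1     3     1     3     3     3     3     6     3     6     6     6

3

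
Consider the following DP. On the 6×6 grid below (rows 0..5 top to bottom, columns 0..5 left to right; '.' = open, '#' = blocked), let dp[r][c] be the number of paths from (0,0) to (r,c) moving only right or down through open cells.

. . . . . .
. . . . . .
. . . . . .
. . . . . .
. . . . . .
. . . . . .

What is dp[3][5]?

56

r\c   0   1   2   3   4   5
  0   1   1   1   1   1   1
  1   1   2   3   4   5   6
  2   1   3   6  10  15  21
  3   1   4  10  20  35  56
  4   1   5  15  35  70 126
  5   1   6  21  56 126 252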